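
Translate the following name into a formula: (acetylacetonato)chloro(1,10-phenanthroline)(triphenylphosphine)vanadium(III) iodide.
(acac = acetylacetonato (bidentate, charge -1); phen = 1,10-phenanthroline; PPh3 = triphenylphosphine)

[V(acac)Cl(phen)(PPh3)]I

Ligands: 1 chloro (Cl, -1), 1 acetylacetonato (acac, -1), 1 1,10-phenanthroline (phen, neutral), 1 triphenylphosphine (PPh3, neutral). Ligand charge sum = -2.
With V in oxidation state +3, the complex ion is [V...]^1+.
Charge balance with iodide (-1) requires 1 complex ion per 1 iodide.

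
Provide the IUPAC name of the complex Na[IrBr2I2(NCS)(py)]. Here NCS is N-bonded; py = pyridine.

sodium dibromodiiodoisothiocyanato(pyridine)iridate(IV)

The 1 sodium counter-ion carries a total charge of +1, so each complex ion is 1−.
Ligand charges: 2×bromo (-1 each), 2×iodo (-1 each), 1×isothiocyanato (-1 each), 1×pyridine (neutral); total -5. So Ir + (-5) = 1−, giving Ir = +4.
The complex ion is anionic, so iridium takes the -ate form iridate(IV).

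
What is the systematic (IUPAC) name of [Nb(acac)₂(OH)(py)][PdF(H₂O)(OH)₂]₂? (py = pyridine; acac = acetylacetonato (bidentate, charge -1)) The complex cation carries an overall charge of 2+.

bis(acetylacetonato)hydroxo(pyridine)niobium(V) aquafluorodihydroxopalladate(II)

Both ions are complex: the cation is named first with the plain metal name, the anion second with the -ate form; each ion's ligands are alphabetised independently.
The complex cation is given as 2+; its ligand charges sum to -3, so Nb = +5.
With 2 anions per cation, each anion must be 2/2 = 1−.
Anion: ligand charges sum to -3; for the ion to be 1−, Pd = +2.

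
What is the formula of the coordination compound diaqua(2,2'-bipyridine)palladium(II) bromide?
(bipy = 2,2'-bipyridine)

[Pd(bipy)(H2O)2]Br2

Ligands: 1 2,2'-bipyridine (bipy, neutral), 2 aqua (H2O, neutral). Ligand charge sum = 0.
With Pd in oxidation state +2, the complex ion is [Pd...]^2+.
Charge balance with bromide (-1) requires 1 complex ion per 2 bromide.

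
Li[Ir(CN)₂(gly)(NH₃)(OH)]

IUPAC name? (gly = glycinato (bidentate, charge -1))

lithium amminedicyano(glycinato)hydroxoiridate(III)

The 1 lithium counter-ion carries a total charge of +1, so each complex ion is 1−.
Ligand charges: 1×glycinato (-1 each), 1×hydroxo (-1 each), 2×cyano (-1 each), 1×ammine (neutral); total -4. So Ir + (-4) = 1−, giving Ir = +3.
The complex ion is anionic, so iridium takes the -ate form iridate(III).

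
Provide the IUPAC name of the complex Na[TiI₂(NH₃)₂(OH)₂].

The 1 sodium counter-ion carries a total charge of +1, so each complex ion is 1−.
Ligand charges: 2×ammine (neutral), 2×hydroxo (-1 each), 2×iodo (-1 each); total -4. So Ti + (-4) = 1−, giving Ti = +3.
The complex ion is anionic, so titanium takes the -ate form titanate(III).

sodium diamminedihydroxodiiodotitanate(III)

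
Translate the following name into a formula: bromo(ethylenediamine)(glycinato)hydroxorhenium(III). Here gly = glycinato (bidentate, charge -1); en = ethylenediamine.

Ligands: 1 glycinato (gly, -1), 1 bromo (Br, -1), 1 hydroxo (OH, -1), 1 ethylenediamine (en, neutral). Ligand charge sum = -3.
With Re in oxidation state +3, the complex ion is [Re...].

[ReBr(en)(gly)(OH)]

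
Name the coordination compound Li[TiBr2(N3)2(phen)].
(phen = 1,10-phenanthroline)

lithium diazidodibromo(1,10-phenanthroline)titanate(III)

The 1 lithium counter-ion carries a total charge of +1, so each complex ion is 1−.
Ligand charges: 2×bromo (-1 each), 2×azido (-1 each), 1×1,10-phenanthroline (neutral); total -4. So Ti + (-4) = 1−, giving Ti = +3.
The complex ion is anionic, so titanium takes the -ate form titanate(III).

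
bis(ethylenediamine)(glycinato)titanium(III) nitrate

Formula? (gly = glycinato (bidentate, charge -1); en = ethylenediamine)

Ligands: 1 glycinato (gly, -1), 2 ethylenediamine (en, neutral). Ligand charge sum = -1.
With Ti in oxidation state +3, the complex ion is [Ti...]^2+.
Charge balance with nitrate (-1) requires 1 complex ion per 2 nitrate.

[Ti(en)2(gly)](NO3)2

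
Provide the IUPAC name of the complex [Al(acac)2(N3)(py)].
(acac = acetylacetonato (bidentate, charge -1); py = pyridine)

There is no counter-ion, so the complex is neutral overall.
Ligand charges: 2×acetylacetonato (-1 each), 1×pyridine (neutral), 1×azido (-1 each); total -3. So Al + (-3) = 0, giving Al = +3.
Ligands are named alphabetically: acetylacetonato before azido before pyridine.

bis(acetylacetonato)azido(pyridine)aluminium(III)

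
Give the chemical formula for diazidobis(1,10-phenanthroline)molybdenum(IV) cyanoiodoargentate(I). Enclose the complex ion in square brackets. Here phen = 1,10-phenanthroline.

Cation [Mo…]: ligand charges -2, Mo(IV) ⇒ ion charge 2+.
Anion [Ag…]: ligand charges -2, Ag(I) ⇒ ion charge 1−.

[Mo(N3)2(phen)2][Ag(CN)I]2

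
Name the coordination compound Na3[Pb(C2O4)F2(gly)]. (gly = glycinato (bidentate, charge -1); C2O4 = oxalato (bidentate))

sodium difluoro(glycinato)oxalatoplumbate(II)

The 3 sodium counter-ions carry a total charge of +3, so each complex ion is 3−.
Ligand charges: 1×glycinato (-1 each), 2×fluoro (-1 each), 1×oxalato (-2 each); total -5. So Pb + (-5) = 3−, giving Pb = +2.
The complex ion is anionic, so lead takes the -ate form plumbate(II).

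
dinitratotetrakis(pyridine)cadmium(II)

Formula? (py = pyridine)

Ligands: 4 pyridine (py, neutral), 2 nitrato (NO3, -1). Ligand charge sum = -2.
With Cd in oxidation state +2, the complex ion is [Cd...].

[Cd(NO3)2(py)4]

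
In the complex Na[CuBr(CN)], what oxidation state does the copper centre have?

1 sodium outside the brackets (+1 each) → the complex ion is 1−.
Ligand charges: 1×Br = -1; 1×CN = -1; sum -2.
Cu + (-2) = 1− ⇒ Cu is +1.

+1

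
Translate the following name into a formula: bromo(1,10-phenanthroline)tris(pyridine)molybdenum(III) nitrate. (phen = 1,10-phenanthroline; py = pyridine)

[MoBr(phen)(py)3](NO3)2

Ligands: 1 1,10-phenanthroline (phen, neutral), 3 pyridine (py, neutral), 1 bromo (Br, -1). Ligand charge sum = -1.
With Mo in oxidation state +3, the complex ion is [Mo...]^2+.
Charge balance with nitrate (-1) requires 1 complex ion per 2 nitrate.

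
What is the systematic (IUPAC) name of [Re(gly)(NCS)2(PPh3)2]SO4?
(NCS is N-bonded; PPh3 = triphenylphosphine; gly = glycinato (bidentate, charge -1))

The 1 sulfate counter-ion carries a total charge of -2, so each complex ion is 2+.
Ligand charges: 2×isothiocyanato (-1 each), 2×triphenylphosphine (neutral), 1×glycinato (-1 each); total -3. So Re + (-3) = 2+, giving Re = +5.
Ligands are named alphabetically: glycinato before isothiocyanato before triphenylphosphine.

(glycinato)diisothiocyanatobis(triphenylphosphine)rhenium(V) sulfate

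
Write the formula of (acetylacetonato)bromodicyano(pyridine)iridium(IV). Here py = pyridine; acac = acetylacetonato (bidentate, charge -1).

Ligands: 1 pyridine (py, neutral), 1 bromo (Br, -1), 1 acetylacetonato (acac, -1), 2 cyano (CN, -1). Ligand charge sum = -4.
With Ir in oxidation state +4, the complex ion is [Ir...].

[Ir(acac)Br(CN)2(py)]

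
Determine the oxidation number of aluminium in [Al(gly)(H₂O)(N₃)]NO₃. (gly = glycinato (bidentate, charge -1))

+3

1 nitrate outside the brackets (-1 each) → the complex ion is 1+.
Ligand charges: 1×H2O neutral; 1×gly = -1; 1×N3 = -1; sum -2.
Al + (-2) = 1+ ⇒ Al is +3.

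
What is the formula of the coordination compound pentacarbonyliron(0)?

[Fe(CO)5]

Ligands: 5 carbonyl (CO, neutral). Ligand charge sum = 0.
With Fe in oxidation state 0, the complex ion is [Fe...].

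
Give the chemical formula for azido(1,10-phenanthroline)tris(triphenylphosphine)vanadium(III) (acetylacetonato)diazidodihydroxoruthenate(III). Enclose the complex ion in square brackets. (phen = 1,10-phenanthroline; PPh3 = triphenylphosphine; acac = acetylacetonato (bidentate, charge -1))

[V(N3)(phen)(PPh3)3][Ru(acac)(N3)2(OH)2]

Cation [V…]: ligand charges -1, V(III) ⇒ ion charge 2+.
Anion [Ru…]: ligand charges -5, Ru(III) ⇒ ion charge 2−.
One 2+ cation balances one 2− anion.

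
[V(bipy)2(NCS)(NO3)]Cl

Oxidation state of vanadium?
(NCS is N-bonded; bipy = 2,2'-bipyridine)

1 chloride outside the brackets (-1 each) → the complex ion is 1+.
Ligand charges: 1×NCS = -1; 2×bipy neutral; 1×NO3 = -1; sum -2.
V + (-2) = 1+ ⇒ V is +3.

+3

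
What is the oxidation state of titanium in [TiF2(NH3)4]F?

+3

1 fluoride outside the brackets (-1 each) → the complex ion is 1+.
Ligand charges: 4×NH3 neutral; 2×F = -2; sum -2.
Ti + (-2) = 1+ ⇒ Ti is +3.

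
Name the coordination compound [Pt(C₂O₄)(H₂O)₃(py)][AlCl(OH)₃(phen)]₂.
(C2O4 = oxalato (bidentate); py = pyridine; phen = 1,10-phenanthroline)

Both ions are complex: the cation is named first with the plain metal name, the anion second with the -ate form; each ion's ligands are alphabetised independently.
Aluminium is always +3 in its complexes; the anion's ligand charges sum to -4, so the complex anion is 1−.
With 2 anions per cation, the cation must be 2×1 = 2+.
Cation: ligand charges sum to -2; for the ion to be 2+, Pt = +4.

triaquaoxalato(pyridine)platinum(IV) chlorotrihydroxo(1,10-phenanthroline)aluminate(III)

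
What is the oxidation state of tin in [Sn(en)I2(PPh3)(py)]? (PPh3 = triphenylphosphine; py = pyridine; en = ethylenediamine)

+2

No counter-ion: the bracketed complex is neutral.
Ligand charges: 1×PPh3 neutral; 1×py neutral; 2×I = -2; 1×en neutral; sum -2.
Sn + (-2) = 0 ⇒ Sn is +2.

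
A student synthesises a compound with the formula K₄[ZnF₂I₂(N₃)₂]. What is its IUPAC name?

The 4 potassium counter-ions carry a total charge of +4, so each complex ion is 4−.
Ligand charges: 2×fluoro (-1 each), 2×azido (-1 each), 2×iodo (-1 each); total -6. So Zn + (-6) = 4−, giving Zn = +2.
Ligands are named alphabetically: azido before fluoro before iodo.
The complex ion is anionic, so zinc takes the -ate form zincate(II).

potassium diazidodifluorodiiodozincate(II)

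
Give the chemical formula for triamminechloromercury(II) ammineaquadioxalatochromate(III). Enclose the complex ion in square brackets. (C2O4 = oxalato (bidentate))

[HgCl(NH3)3][Cr(C2O4)2(H2O)(NH3)]

Cation [Hg…]: ligand charges -1, Hg(II) ⇒ ion charge 1+.
Anion [Cr…]: ligand charges -4, Cr(III) ⇒ ion charge 1−.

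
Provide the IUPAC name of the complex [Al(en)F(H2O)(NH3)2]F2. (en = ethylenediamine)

The 2 fluoride counter-ions carry a total charge of -2, so each complex ion is 2+.
Ligand charges: 1×aqua (neutral), 2×ammine (neutral), 1×fluoro (-1 each), 1×ethylenediamine (neutral); total -1. So Al + (-1) = 2+, giving Al = +3.
Ligands are named alphabetically: ammine before aqua before ethylenediamine before fluoro.

diammineaqua(ethylenediamine)fluoroaluminium(III) fluoride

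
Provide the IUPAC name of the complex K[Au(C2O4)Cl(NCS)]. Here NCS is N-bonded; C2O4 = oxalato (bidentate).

potassium chloroisothiocyanatooxalatoaurate(III)

The 1 potassium counter-ion carries a total charge of +1, so each complex ion is 1−.
Ligand charges: 1×chloro (-1 each), 1×isothiocyanato (-1 each), 1×oxalato (-2 each); total -4. So Au + (-4) = 1−, giving Au = +3.
The complex ion is anionic, so gold takes the -ate form aurate(III).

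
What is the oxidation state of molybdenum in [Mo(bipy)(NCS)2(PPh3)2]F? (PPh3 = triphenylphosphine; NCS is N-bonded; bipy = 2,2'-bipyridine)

1 fluoride outside the brackets (-1 each) → the complex ion is 1+.
Ligand charges: 2×PPh3 neutral; 2×NCS = -2; 1×bipy neutral; sum -2.
Mo + (-2) = 1+ ⇒ Mo is +3.

+3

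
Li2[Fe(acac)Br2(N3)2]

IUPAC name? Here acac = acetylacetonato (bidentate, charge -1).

The 2 lithium counter-ions carry a total charge of +2, so each complex ion is 2−.
Ligand charges: 2×azido (-1 each), 1×acetylacetonato (-1 each), 2×bromo (-1 each); total -5. So Fe + (-5) = 2−, giving Fe = +3.
The complex ion is anionic, so iron takes the -ate form ferrate(III).

lithium (acetylacetonato)diazidodibromoferrate(III)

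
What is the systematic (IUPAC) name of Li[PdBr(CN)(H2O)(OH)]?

The 1 lithium counter-ion carries a total charge of +1, so each complex ion is 1−.
Ligand charges: 1×hydroxo (-1 each), 1×cyano (-1 each), 1×bromo (-1 each), 1×aqua (neutral); total -3. So Pd + (-3) = 1−, giving Pd = +2.
Ligands are named alphabetically: aqua before bromo before cyano before hydroxo.
The complex ion is anionic, so palladium takes the -ate form palladate(II).

lithium aquabromocyanohydroxopalladate(II)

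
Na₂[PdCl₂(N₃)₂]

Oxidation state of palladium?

+2

2 sodium outside the brackets (+1 each) → the complex ion is 2−.
Ligand charges: 2×Cl = -2; 2×N3 = -2; sum -4.
Pd + (-4) = 2− ⇒ Pd is +2.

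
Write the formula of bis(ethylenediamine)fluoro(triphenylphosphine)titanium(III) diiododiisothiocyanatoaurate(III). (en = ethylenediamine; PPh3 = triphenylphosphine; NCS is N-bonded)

[Ti(en)2F(PPh3)][AuI2(NCS)2]2

Cation [Ti…]: ligand charges -1, Ti(III) ⇒ ion charge 2+.
Anion [Au…]: ligand charges -4, Au(III) ⇒ ion charge 1−.
One 2+ cation requires 2 of the 1− anion.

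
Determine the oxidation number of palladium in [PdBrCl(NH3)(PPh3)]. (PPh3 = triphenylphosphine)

+2

No counter-ion: the bracketed complex is neutral.
Ligand charges: 1×Br = -1; 1×NH3 neutral; 1×Cl = -1; 1×PPh3 neutral; sum -2.
Pd + (-2) = 0 ⇒ Pd is +2.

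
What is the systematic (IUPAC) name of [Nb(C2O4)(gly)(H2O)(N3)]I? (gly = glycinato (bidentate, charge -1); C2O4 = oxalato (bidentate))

aquaazido(glycinato)oxalatoniobium(V) iodide

The 1 iodide counter-ion carries a total charge of -1, so each complex ion is 1+.
Ligand charges: 1×azido (-1 each), 1×glycinato (-1 each), 1×aqua (neutral), 1×oxalato (-2 each); total -4. So Nb + (-4) = 1+, giving Nb = +5.
Ligands are named alphabetically: aqua before azido before glycinato before oxalato.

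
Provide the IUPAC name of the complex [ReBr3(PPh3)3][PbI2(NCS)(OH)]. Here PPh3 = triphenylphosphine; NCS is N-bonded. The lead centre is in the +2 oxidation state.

Both ions are complex: the cation is named first with the plain metal name, the anion second with the -ate form; each ion's ligands are alphabetised independently.
Pb is given as +2; the anion's ligand charges sum to -4, so the complex anion is 2−.
A 1:1 salt means the cation carries the equal and opposite charge, 2+.
Cation: ligand charges sum to -3; for the ion to be 2+, Re = +5.

tribromotris(triphenylphosphine)rhenium(V) hydroxodiiodoisothiocyanatoplumbate(II)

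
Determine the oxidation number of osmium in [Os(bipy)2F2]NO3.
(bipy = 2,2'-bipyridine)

+3

1 nitrate outside the brackets (-1 each) → the complex ion is 1+.
Ligand charges: 2×F = -2; 2×bipy neutral; sum -2.
Os + (-2) = 1+ ⇒ Os is +3.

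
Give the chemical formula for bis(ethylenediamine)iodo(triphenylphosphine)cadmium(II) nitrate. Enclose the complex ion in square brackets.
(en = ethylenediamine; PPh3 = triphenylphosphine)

[Cd(en)2I(PPh3)]NO3

Ligands: 2 ethylenediamine (en, neutral), 1 triphenylphosphine (PPh3, neutral), 1 iodo (I, -1). Ligand charge sum = -1.
With Cd in oxidation state +2, the complex ion is [Cd...]^1+.
Charge balance with nitrate (-1) requires 1 complex ion per 1 nitrate.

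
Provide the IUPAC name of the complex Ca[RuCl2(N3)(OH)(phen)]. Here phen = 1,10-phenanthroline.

calcium azidodichlorohydroxo(1,10-phenanthroline)ruthenate(II)

The 1 calcium counter-ion carries a total charge of +2, so each complex ion is 2−.
Ligand charges: 1×1,10-phenanthroline (neutral), 2×chloro (-1 each), 1×azido (-1 each), 1×hydroxo (-1 each); total -4. So Ru + (-4) = 2−, giving Ru = +2.
The complex ion is anionic, so ruthenium takes the -ate form ruthenate(II).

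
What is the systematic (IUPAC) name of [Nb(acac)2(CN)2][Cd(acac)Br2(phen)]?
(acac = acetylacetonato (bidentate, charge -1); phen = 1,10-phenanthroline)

Both ions are complex: the cation is named first with the plain metal name, the anion second with the -ate form; each ion's ligands are alphabetised independently.
Cadmium is always +2 in its complexes; the anion's ligand charges sum to -3, so the complex anion is 1−.
A 1:1 salt means the cation carries the equal and opposite charge, 1+.
Cation: ligand charges sum to -4; for the ion to be 1+, Nb = +5.

bis(acetylacetonato)dicyanoniobium(V) (acetylacetonato)dibromo(1,10-phenanthroline)cadmate(II)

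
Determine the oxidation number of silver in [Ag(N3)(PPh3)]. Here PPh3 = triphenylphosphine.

No counter-ion: the bracketed complex is neutral.
Ligand charges: 1×N3 = -1; 1×PPh3 neutral; sum -1.
Ag + (-1) = 0 ⇒ Ag is +1.

+1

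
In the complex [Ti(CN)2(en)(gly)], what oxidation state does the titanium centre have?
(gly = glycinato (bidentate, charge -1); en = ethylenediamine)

+3

No counter-ion: the bracketed complex is neutral.
Ligand charges: 1×gly = -1; 1×en neutral; 2×CN = -2; sum -3.
Ti + (-3) = 0 ⇒ Ti is +3.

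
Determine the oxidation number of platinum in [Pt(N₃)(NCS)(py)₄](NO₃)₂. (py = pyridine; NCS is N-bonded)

2 nitrate outside the brackets (-1 each) → the complex ion is 2+.
Ligand charges: 4×py neutral; 1×N3 = -1; 1×NCS = -1; sum -2.
Pt + (-2) = 2+ ⇒ Pt is +4.

+4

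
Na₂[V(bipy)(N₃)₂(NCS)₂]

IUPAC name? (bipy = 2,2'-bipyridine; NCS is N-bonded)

The 2 sodium counter-ions carry a total charge of +2, so each complex ion is 2−.
Ligand charges: 1×2,2'-bipyridine (neutral), 2×azido (-1 each), 2×isothiocyanato (-1 each); total -4. So V + (-4) = 2−, giving V = +2.
The complex ion is anionic, so vanadium takes the -ate form vanadate(II).

sodium diazido(2,2'-bipyridine)diisothiocyanatovanadate(II)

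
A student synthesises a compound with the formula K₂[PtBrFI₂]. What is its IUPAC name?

The 2 potassium counter-ions carry a total charge of +2, so each complex ion is 2−.
Ligand charges: 2×iodo (-1 each), 1×bromo (-1 each), 1×fluoro (-1 each); total -4. So Pt + (-4) = 2−, giving Pt = +2.
The complex ion is anionic, so platinum takes the -ate form platinate(II).

potassium bromofluorodiiodoplatinate(II)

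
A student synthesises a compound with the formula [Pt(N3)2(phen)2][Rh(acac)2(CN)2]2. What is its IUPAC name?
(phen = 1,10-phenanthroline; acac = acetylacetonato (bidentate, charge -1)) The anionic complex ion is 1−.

Both ions are complex: the cation is named first with the plain metal name, the anion second with the -ate form; each ion's ligands are alphabetised independently.
The complex anion is given as 1−; its ligand charges sum to -4, so Rh = +3.
With 2 anions per cation, the cation must be 2×1 = 2+.
Cation: ligand charges sum to -2; for the ion to be 2+, Pt = +4.

diazidobis(1,10-phenanthroline)platinum(IV) bis(acetylacetonato)dicyanorhodate(III)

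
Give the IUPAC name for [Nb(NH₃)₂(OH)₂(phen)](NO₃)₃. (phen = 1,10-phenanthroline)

The 3 nitrate counter-ions carry a total charge of -3, so each complex ion is 3+.
Ligand charges: 2×ammine (neutral), 2×hydroxo (-1 each), 1×1,10-phenanthroline (neutral); total -2. So Nb + (-2) = 3+, giving Nb = +5.
Ligands are named alphabetically: ammine before hydroxo before phenanthroline.

diamminedihydroxo(1,10-phenanthroline)niobium(V) nitrate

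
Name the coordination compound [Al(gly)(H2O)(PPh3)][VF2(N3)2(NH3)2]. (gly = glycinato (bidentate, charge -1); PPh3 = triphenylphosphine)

aqua(glycinato)(triphenylphosphine)aluminium(III) diamminediazidodifluorovanadate(II)

Aluminium is always +3 in its complexes; the cation's ligand charges sum to -1, so the complex cation is 2+.
A 1:1 salt means the anion carries the equal and opposite charge, 2−.
Anion: ligand charges sum to -4; for the ion to be 2−, V = +2.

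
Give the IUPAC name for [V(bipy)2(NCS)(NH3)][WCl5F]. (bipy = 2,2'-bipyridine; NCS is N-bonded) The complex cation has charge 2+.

amminebis(2,2'-bipyridine)isothiocyanatovanadium(III) pentachlorofluorotungstate(IV)

The complex cation is given as 2+; its ligand charges sum to -1, so V = +3.
A 1:1 salt means the anion carries the equal and opposite charge, 2−.
Anion: ligand charges sum to -6; for the ion to be 2−, W = +4.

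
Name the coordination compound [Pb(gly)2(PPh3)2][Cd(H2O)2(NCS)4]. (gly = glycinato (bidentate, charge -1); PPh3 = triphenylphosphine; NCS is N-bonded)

Both ions are complex: the cation is named first with the plain metal name, the anion second with the -ate form; each ion's ligands are alphabetised independently.
Cadmium is always +2 in its complexes; the anion's ligand charges sum to -4, so the complex anion is 2−.
A 1:1 salt means the cation carries the equal and opposite charge, 2+.
Cation: ligand charges sum to -2; for the ion to be 2+, Pb = +4.

bis(glycinato)bis(triphenylphosphine)lead(IV) diaquatetraisothiocyanatocadmate(II)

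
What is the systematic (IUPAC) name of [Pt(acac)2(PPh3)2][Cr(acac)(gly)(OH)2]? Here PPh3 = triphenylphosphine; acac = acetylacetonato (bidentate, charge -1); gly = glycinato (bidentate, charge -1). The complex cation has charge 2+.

bis(acetylacetonato)bis(triphenylphosphine)platinum(IV) (acetylacetonato)(glycinato)dihydroxochromate(II)

Both ions are complex: the cation is named first with the plain metal name, the anion second with the -ate form; each ion's ligands are alphabetised independently.
The complex cation is given as 2+; its ligand charges sum to -2, so Pt = +4.
A 1:1 salt means the anion carries the equal and opposite charge, 2−.
Anion: ligand charges sum to -4; for the ion to be 2−, Cr = +2.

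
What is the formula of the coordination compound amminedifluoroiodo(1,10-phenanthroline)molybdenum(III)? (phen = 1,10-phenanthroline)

[MoF2I(NH3)(phen)]

Ligands: 1 1,10-phenanthroline (phen, neutral), 2 fluoro (F, -1), 1 ammine (NH3, neutral), 1 iodo (I, -1). Ligand charge sum = -3.
With Mo in oxidation state +3, the complex ion is [Mo...].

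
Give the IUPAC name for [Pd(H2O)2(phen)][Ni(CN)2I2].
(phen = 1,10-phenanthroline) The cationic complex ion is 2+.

Both ions are complex: the cation is named first with the plain metal name, the anion second with the -ate form; each ion's ligands are alphabetised independently.
The complex cation is given as 2+; its ligand charges sum to 0, so Pd = +2.
A 1:1 salt means the anion carries the equal and opposite charge, 2−.
Anion: ligand charges sum to -4; for the ion to be 2−, Ni = +2.

diaqua(1,10-phenanthroline)palladium(II) dicyanodiiodonickelate(II)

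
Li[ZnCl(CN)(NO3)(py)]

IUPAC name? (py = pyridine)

The 1 lithium counter-ion carries a total charge of +1, so each complex ion is 1−.
Ligand charges: 1×chloro (-1 each), 1×nitrato (-1 each), 1×cyano (-1 each), 1×pyridine (neutral); total -3. So Zn + (-3) = 1−, giving Zn = +2.
The complex ion is anionic, so zinc takes the -ate form zincate(II).

lithium chlorocyanonitrato(pyridine)zincate(II)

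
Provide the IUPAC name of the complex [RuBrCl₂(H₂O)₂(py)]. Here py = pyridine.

There is no counter-ion, so the complex is neutral overall.
Ligand charges: 2×chloro (-1 each), 1×bromo (-1 each), 2×aqua (neutral), 1×pyridine (neutral); total -3. So Ru + (-3) = 0, giving Ru = +3.
Ligands are named alphabetically: aqua before bromo before chloro before pyridine.

diaquabromodichloro(pyridine)ruthenium(III)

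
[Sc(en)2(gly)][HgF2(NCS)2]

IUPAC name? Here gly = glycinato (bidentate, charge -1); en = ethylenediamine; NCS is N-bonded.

Both ions are complex: the cation is named first with the plain metal name, the anion second with the -ate form; each ion's ligands are alphabetised independently.
Scandium is always +3 in its complexes; the cation's ligand charges sum to -1, so the complex cation is 2+.
A 1:1 salt means the anion carries the equal and opposite charge, 2−.
Anion: ligand charges sum to -4; for the ion to be 2−, Hg = +2.

bis(ethylenediamine)(glycinato)scandium(III) difluorodiisothiocyanatomercurate(II)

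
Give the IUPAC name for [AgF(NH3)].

amminefluorosilver(I)

There is no counter-ion, so the complex is neutral overall.
Ligand charges: 1×fluoro (-1 each), 1×ammine (neutral); total -1. So Ag + (-1) = 0, giving Ag = +1.
Ligands are named alphabetically: ammine before fluoro.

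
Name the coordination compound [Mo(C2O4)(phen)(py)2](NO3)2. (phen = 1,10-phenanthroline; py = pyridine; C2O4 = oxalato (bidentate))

oxalato(1,10-phenanthroline)bis(pyridine)molybdenum(IV) nitrate

The 2 nitrate counter-ions carry a total charge of -2, so each complex ion is 2+.
Ligand charges: 1×1,10-phenanthroline (neutral), 2×pyridine (neutral), 1×oxalato (-2 each); total -2. So Mo + (-2) = 2+, giving Mo = +4.
Ligands are named alphabetically: oxalato before phenanthroline before pyridine.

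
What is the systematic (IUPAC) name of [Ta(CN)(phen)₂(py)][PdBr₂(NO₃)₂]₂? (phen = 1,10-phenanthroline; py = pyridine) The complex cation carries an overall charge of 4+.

Both ions are complex: the cation is named first with the plain metal name, the anion second with the -ate form; each ion's ligands are alphabetised independently.
The complex cation is given as 4+; its ligand charges sum to -1, so Ta = +5.
With 2 anions per cation, each anion must be 4/2 = 2−.
Anion: ligand charges sum to -4; for the ion to be 2−, Pd = +2.

cyanobis(1,10-phenanthroline)(pyridine)tantalum(V) dibromodinitratopalladate(II)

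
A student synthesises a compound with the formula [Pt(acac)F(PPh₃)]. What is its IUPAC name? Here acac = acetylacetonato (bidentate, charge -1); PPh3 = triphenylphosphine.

(acetylacetonato)fluoro(triphenylphosphine)platinum(II)

There is no counter-ion, so the complex is neutral overall.
Ligand charges: 1×acetylacetonato (-1 each), 1×triphenylphosphine (neutral), 1×fluoro (-1 each); total -2. So Pt + (-2) = 0, giving Pt = +2.
Ligands are named alphabetically: acetylacetonato before fluoro before triphenylphosphine.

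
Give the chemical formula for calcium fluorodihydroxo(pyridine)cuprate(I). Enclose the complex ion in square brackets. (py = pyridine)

Ligands: 1 fluoro (F, -1), 2 hydroxo (OH, -1), 1 pyridine (py, neutral). Ligand charge sum = -3.
With Cu in oxidation state +1, the complex ion is [Cu...]^2−.
Charge balance with calcium (+2) requires 1 complex ion per 1 calcium.

Ca[CuF(OH)2(py)]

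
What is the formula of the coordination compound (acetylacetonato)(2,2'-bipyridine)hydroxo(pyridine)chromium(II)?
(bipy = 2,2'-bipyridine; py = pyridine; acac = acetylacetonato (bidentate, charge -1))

Ligands: 1 2,2'-bipyridine (bipy, neutral), 1 pyridine (py, neutral), 1 hydroxo (OH, -1), 1 acetylacetonato (acac, -1). Ligand charge sum = -2.
With Cr in oxidation state +2, the complex ion is [Cr...].

[Cr(acac)(bipy)(OH)(py)]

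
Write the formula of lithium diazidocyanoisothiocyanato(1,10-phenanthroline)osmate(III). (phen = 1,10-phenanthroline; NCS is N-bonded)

Li[Os(CN)(N3)2(NCS)(phen)]

Ligands: 1 cyano (CN, -1), 1 1,10-phenanthroline (phen, neutral), 2 azido (N3, -1), 1 isothiocyanato (NCS, -1). Ligand charge sum = -4.
With Os in oxidation state +3, the complex ion is [Os...]^1−.
Charge balance with lithium (+1) requires 1 complex ion per 1 lithium.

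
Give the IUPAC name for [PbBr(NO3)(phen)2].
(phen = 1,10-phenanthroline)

There is no counter-ion, so the complex is neutral overall.
Ligand charges: 2×1,10-phenanthroline (neutral), 1×bromo (-1 each), 1×nitrato (-1 each); total -2. So Pb + (-2) = 0, giving Pb = +2.
Ligands are named alphabetically: bromo before nitrato before phenanthroline.

bromonitratobis(1,10-phenanthroline)lead(II)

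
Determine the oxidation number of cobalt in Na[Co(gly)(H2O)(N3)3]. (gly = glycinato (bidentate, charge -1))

1 sodium outside the brackets (+1 each) → the complex ion is 1−.
Ligand charges: 1×gly = -1; 1×H2O neutral; 3×N3 = -3; sum -4.
Co + (-4) = 1− ⇒ Co is +3.

+3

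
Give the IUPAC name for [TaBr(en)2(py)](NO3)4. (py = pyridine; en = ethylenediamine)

The 4 nitrate counter-ions carry a total charge of -4, so each complex ion is 4+.
Ligand charges: 1×pyridine (neutral), 2×ethylenediamine (neutral), 1×bromo (-1 each); total -1. So Ta + (-1) = 4+, giving Ta = +5.
Ligands are named alphabetically: bromo before ethylenediamine before pyridine.

bromobis(ethylenediamine)(pyridine)tantalum(V) nitrate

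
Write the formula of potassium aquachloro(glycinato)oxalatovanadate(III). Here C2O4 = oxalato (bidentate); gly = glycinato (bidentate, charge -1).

Ligands: 1 oxalato (C2O4, -2), 1 aqua (H2O, neutral), 1 chloro (Cl, -1), 1 glycinato (gly, -1). Ligand charge sum = -4.
With V in oxidation state +3, the complex ion is [V...]^1−.
Charge balance with potassium (+1) requires 1 complex ion per 1 potassium.

K[V(C2O4)Cl(gly)(H2O)]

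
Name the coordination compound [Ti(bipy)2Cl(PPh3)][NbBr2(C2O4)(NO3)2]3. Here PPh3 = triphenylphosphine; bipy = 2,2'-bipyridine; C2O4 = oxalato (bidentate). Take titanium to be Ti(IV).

Both ions are complex: the cation is named first with the plain metal name, the anion second with the -ate form; each ion's ligands are alphabetised independently.
Ti is given as +4; the cation's ligand charges sum to -1, so the complex cation is 3+.
With 3 anions per cation, each anion must be 3/3 = 1−.
Anion: ligand charges sum to -6; for the ion to be 1−, Nb = +5.

bis(2,2'-bipyridine)chloro(triphenylphosphine)titanium(IV) dibromodinitratooxalatoniobate(V)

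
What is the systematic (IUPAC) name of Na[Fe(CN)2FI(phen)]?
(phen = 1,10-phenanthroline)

The 1 sodium counter-ion carries a total charge of +1, so each complex ion is 1−.
Ligand charges: 1×fluoro (-1 each), 2×cyano (-1 each), 1×1,10-phenanthroline (neutral), 1×iodo (-1 each); total -4. So Fe + (-4) = 1−, giving Fe = +3.
Ligands are named alphabetically: cyano before fluoro before iodo before phenanthroline.
The complex ion is anionic, so iron takes the -ate form ferrate(III).

sodium dicyanofluoroiodo(1,10-phenanthroline)ferrate(III)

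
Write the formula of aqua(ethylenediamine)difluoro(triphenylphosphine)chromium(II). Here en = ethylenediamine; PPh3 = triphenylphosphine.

Ligands: 1 ethylenediamine (en, neutral), 1 triphenylphosphine (PPh3, neutral), 2 fluoro (F, -1), 1 aqua (H2O, neutral). Ligand charge sum = -2.
With Cr in oxidation state +2, the complex ion is [Cr...].

[Cr(en)F2(H2O)(PPh3)]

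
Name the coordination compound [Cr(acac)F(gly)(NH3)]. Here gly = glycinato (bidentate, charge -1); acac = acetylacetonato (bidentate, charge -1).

(acetylacetonato)amminefluoro(glycinato)chromium(III)

There is no counter-ion, so the complex is neutral overall.
Ligand charges: 1×fluoro (-1 each), 1×glycinato (-1 each), 1×acetylacetonato (-1 each), 1×ammine (neutral); total -3. So Cr + (-3) = 0, giving Cr = +3.
Ligands are named alphabetically: acetylacetonato before ammine before fluoro before glycinato.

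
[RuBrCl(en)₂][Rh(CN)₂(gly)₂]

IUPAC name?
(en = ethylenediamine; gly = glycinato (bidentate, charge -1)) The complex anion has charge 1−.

Both ions are complex: the cation is named first with the plain metal name, the anion second with the -ate form; each ion's ligands are alphabetised independently.
The complex anion is given as 1−; its ligand charges sum to -4, so Rh = +3.
A 1:1 salt means the cation carries the equal and opposite charge, 1+.
Cation: ligand charges sum to -2; for the ion to be 1+, Ru = +3.

bromochlorobis(ethylenediamine)ruthenium(III) dicyanobis(glycinato)rhodate(III)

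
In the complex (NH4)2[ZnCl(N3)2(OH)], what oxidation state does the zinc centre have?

+2

2 ammonium outside the brackets (+1 each) → the complex ion is 2−.
Ligand charges: 2×N3 = -2; 1×Cl = -1; 1×OH = -1; sum -4.
Zn + (-4) = 2− ⇒ Zn is +2.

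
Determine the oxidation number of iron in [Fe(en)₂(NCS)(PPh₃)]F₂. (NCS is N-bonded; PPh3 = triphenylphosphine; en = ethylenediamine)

2 fluoride outside the brackets (-1 each) → the complex ion is 2+.
Ligand charges: 1×NCS = -1; 1×PPh3 neutral; 2×en neutral; sum -1.
Fe + (-1) = 2+ ⇒ Fe is +3.

+3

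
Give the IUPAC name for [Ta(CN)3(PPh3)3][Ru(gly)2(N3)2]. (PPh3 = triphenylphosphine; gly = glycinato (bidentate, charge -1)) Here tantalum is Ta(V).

Ta is given as +5; the cation's ligand charges sum to -3, so the complex cation is 2+.
A 1:1 salt means the anion carries the equal and opposite charge, 2−.
Anion: ligand charges sum to -4; for the ion to be 2−, Ru = +2.

tricyanotris(triphenylphosphine)tantalum(V) diazidobis(glycinato)ruthenate(II)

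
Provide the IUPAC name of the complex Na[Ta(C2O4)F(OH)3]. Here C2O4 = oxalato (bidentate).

sodium fluorotrihydroxooxalatotantalate(V)

The 1 sodium counter-ion carries a total charge of +1, so each complex ion is 1−.
Ligand charges: 1×oxalato (-2 each), 1×fluoro (-1 each), 3×hydroxo (-1 each); total -6. So Ta + (-6) = 1−, giving Ta = +5.
Ligands are named alphabetically: fluoro before hydroxo before oxalato.
The complex ion is anionic, so tantalum takes the -ate form tantalate(V).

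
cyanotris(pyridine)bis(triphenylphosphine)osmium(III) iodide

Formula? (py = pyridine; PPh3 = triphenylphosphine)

Ligands: 3 pyridine (py, neutral), 1 cyano (CN, -1), 2 triphenylphosphine (PPh3, neutral). Ligand charge sum = -1.
With Os in oxidation state +3, the complex ion is [Os...]^2+.
Charge balance with iodide (-1) requires 1 complex ion per 2 iodide.

[Os(CN)(PPh3)2(py)3]I2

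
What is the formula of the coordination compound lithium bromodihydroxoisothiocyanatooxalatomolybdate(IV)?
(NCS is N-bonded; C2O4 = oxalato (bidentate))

Ligands: 2 hydroxo (OH, -1), 1 isothiocyanato (NCS, -1), 1 bromo (Br, -1), 1 oxalato (C2O4, -2). Ligand charge sum = -6.
With Mo in oxidation state +4, the complex ion is [Mo...]^2−.
Charge balance with lithium (+1) requires 1 complex ion per 2 lithium.

Li2[MoBr(C2O4)(NCS)(OH)2]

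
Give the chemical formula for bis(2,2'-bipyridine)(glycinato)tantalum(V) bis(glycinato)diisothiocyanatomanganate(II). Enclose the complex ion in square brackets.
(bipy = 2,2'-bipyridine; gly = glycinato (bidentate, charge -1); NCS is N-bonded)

[Ta(bipy)2(gly)][Mn(gly)2(NCS)2]2

Cation [Ta…]: ligand charges -1, Ta(V) ⇒ ion charge 4+.
Anion [Mn…]: ligand charges -4, Mn(II) ⇒ ion charge 2−.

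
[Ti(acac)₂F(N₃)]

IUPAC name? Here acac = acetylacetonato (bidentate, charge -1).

bis(acetylacetonato)azidofluorotitanium(IV)

There is no counter-ion, so the complex is neutral overall.
Ligand charges: 1×fluoro (-1 each), 1×azido (-1 each), 2×acetylacetonato (-1 each); total -4. So Ti + (-4) = 0, giving Ti = +4.
Ligands are named alphabetically: acetylacetonato before azido before fluoro.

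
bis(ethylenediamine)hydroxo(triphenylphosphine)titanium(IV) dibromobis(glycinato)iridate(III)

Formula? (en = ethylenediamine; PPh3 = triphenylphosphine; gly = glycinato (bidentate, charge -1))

[Ti(en)2(OH)(PPh3)][IrBr2(gly)2]3

Cation [Ti…]: ligand charges -1, Ti(IV) ⇒ ion charge 3+.
Anion [Ir…]: ligand charges -4, Ir(III) ⇒ ion charge 1−.
One 3+ cation requires 3 of the 1− anion.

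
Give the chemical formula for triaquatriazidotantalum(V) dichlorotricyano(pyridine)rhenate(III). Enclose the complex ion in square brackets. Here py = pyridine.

Cation [Ta…]: ligand charges -3, Ta(V) ⇒ ion charge 2+.
Anion [Re…]: ligand charges -5, Re(III) ⇒ ion charge 2−.
One 2+ cation balances one 2− anion.

[Ta(H2O)3(N3)3][ReCl2(CN)3(py)]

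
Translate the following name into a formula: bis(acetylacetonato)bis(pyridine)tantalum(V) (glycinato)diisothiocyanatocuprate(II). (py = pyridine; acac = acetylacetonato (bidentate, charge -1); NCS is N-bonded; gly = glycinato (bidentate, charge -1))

Cation [Ta…]: ligand charges -2, Ta(V) ⇒ ion charge 3+.
Anion [Cu…]: ligand charges -3, Cu(II) ⇒ ion charge 1−.
One 3+ cation requires 3 of the 1− anion.

[Ta(acac)2(py)2][Cu(gly)(NCS)2]3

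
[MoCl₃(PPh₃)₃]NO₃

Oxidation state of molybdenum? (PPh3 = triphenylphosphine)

1 nitrate outside the brackets (-1 each) → the complex ion is 1+.
Ligand charges: 3×PPh3 neutral; 3×Cl = -3; sum -3.
Mo + (-3) = 1+ ⇒ Mo is +4.

+4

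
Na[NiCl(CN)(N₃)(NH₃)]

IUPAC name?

The 1 sodium counter-ion carries a total charge of +1, so each complex ion is 1−.
Ligand charges: 1×chloro (-1 each), 1×azido (-1 each), 1×ammine (neutral), 1×cyano (-1 each); total -3. So Ni + (-3) = 1−, giving Ni = +2.
Ligands are named alphabetically: ammine before azido before chloro before cyano.
The complex ion is anionic, so nickel takes the -ate form nickelate(II).

sodium ammineazidochlorocyanonickelate(II)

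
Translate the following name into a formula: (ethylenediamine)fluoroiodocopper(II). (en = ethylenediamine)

Ligands: 1 iodo (I, -1), 1 fluoro (F, -1), 1 ethylenediamine (en, neutral). Ligand charge sum = -2.
With Cu in oxidation state +2, the complex ion is [Cu...].

[Cu(en)FI]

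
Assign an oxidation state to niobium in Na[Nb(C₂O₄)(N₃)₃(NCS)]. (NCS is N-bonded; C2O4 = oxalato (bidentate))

1 sodium outside the brackets (+1 each) → the complex ion is 1−.
Ligand charges: 1×NCS = -1; 3×N3 = -3; 1×C2O4 = -2; sum -6.
Nb + (-6) = 1− ⇒ Nb is +5.

+5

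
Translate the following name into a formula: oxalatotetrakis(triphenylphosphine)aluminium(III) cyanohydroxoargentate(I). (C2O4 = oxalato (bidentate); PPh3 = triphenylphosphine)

[Al(C2O4)(PPh3)4][Ag(CN)(OH)]

Cation [Al…]: ligand charges -2, Al(III) ⇒ ion charge 1+.
Anion [Ag…]: ligand charges -2, Ag(I) ⇒ ion charge 1−.
One 1+ cation balances one 1− anion.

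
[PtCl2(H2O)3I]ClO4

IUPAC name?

triaquadichloroiodoplatinum(IV) perchlorate

The 1 perchlorate counter-ion carries a total charge of -1, so each complex ion is 1+.
Ligand charges: 3×aqua (neutral), 1×iodo (-1 each), 2×chloro (-1 each); total -3. So Pt + (-3) = 1+, giving Pt = +4.
Ligands are named alphabetically: aqua before chloro before iodo.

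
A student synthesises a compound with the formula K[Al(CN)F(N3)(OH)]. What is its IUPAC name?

The 1 potassium counter-ion carries a total charge of +1, so each complex ion is 1−.
Ligand charges: 1×hydroxo (-1 each), 1×azido (-1 each), 1×fluoro (-1 each), 1×cyano (-1 each); total -4. So Al + (-4) = 1−, giving Al = +3.
Ligands are named alphabetically: azido before cyano before fluoro before hydroxo.
The complex ion is anionic, so aluminium takes the -ate form aluminate(III).

potassium azidocyanofluorohydroxoaluminate(III)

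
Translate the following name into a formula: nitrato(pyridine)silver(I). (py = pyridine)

[Ag(NO3)(py)]

Ligands: 1 nitrato (NO3, -1), 1 pyridine (py, neutral). Ligand charge sum = -1.
With Ag in oxidation state +1, the complex ion is [Ag...].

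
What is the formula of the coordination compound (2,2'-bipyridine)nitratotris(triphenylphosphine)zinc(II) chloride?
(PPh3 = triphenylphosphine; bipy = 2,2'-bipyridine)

[Zn(bipy)(NO3)(PPh3)3]Cl

Ligands: 1 nitrato (NO3, -1), 3 triphenylphosphine (PPh3, neutral), 1 2,2'-bipyridine (bipy, neutral). Ligand charge sum = -1.
Charge balance with chloride (-1) requires 1 complex ion per 1 chloride.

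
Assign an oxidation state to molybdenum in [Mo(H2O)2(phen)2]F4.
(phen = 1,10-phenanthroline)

+4

4 fluoride outside the brackets (-1 each) → the complex ion is 4+.
Ligand charges: 2×phen neutral; 2×H2O neutral; sum 0.
Mo + (0) = 4+ ⇒ Mo is +4.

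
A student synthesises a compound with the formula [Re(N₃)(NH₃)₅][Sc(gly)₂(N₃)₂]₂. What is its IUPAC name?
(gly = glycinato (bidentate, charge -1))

Scandium is always +3 in its complexes; the anion's ligand charges sum to -4, so the complex anion is 1−.
With 2 anions per cation, the cation must be 2×1 = 2+.
Cation: ligand charges sum to -1; for the ion to be 2+, Re = +3.

pentaammineazidorhenium(III) diazidobis(glycinato)scandate(III)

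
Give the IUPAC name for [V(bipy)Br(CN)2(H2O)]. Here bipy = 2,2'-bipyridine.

aqua(2,2'-bipyridine)bromodicyanovanadium(III)

There is no counter-ion, so the complex is neutral overall.
Ligand charges: 1×2,2'-bipyridine (neutral), 1×aqua (neutral), 1×bromo (-1 each), 2×cyano (-1 each); total -3. So V + (-3) = 0, giving V = +3.
Ligands are named alphabetically: aqua before bipyridine before bromo before cyano.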